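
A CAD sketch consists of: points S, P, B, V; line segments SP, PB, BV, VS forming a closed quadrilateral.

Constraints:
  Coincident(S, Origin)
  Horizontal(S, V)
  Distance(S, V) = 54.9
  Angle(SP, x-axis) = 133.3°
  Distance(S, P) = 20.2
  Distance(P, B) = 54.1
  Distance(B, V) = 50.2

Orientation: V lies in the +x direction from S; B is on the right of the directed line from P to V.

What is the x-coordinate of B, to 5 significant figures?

15.310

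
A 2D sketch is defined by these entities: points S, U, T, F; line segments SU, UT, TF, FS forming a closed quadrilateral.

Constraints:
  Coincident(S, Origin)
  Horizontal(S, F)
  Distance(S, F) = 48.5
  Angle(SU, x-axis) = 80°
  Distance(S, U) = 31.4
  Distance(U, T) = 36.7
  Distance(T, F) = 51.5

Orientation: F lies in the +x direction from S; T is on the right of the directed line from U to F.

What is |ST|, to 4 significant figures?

5.581

S is at the origin; SF is horizontal with |SF| = 48.5 and F in +x, so F = (48.5, 0). SU runs at 80.0° with |SU| = 31.4, so U = (5.453, 30.92). T is determined by |UT| = 36.7 and |TF| = 51.5 together: it lies at the intersection of circle(U, 36.7) and circle(F, 51.5). With |UF| = 53.00, the foot of the radical line on UF is 14.19 from U and the perpendicular offset is √(36.7² − 14.19²) = 33.85. Taking the right-of-UF solution: T = (-2.772, -4.844).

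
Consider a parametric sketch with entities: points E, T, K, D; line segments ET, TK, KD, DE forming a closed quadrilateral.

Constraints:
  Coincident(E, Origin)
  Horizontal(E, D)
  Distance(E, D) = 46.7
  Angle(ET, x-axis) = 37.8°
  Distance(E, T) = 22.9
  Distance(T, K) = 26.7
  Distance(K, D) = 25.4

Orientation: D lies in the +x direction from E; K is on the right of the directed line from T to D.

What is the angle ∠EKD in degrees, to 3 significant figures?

126°

E is at the origin; E and D share the same y with |ED| = 46.7 and D in +x, so D = (46.7, 0). ET runs at 37.8° with |ET| = 22.9, so T = (18.1, 14.0). K is determined by |TK| = 26.7 and |KD| = 25.4 together: it lies at the intersection of circle(T, 26.7) and circle(D, 25.4). With |TD| = 31.9, the foot of the radical line on TD is 17.0 from T and the perpendicular offset is √(26.7² − 17.0²) = 20.6. Taking the right-of-TD solution: K = (24.3, -11.9).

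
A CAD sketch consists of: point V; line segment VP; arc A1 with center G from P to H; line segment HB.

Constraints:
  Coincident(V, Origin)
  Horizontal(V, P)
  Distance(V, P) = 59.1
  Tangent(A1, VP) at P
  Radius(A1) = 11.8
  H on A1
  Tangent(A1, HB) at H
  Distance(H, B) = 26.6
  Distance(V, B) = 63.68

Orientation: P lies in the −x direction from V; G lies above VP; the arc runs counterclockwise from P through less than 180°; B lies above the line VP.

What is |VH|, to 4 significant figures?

49.10

Checks: V.y = 0.00, P.y = 0.00 ✓; |GH| = 11.80 ✓; ∠(GH, HB) = 90.00° ✓; |HB| = 26.60 ✓; |VB| = 63.68 ✓.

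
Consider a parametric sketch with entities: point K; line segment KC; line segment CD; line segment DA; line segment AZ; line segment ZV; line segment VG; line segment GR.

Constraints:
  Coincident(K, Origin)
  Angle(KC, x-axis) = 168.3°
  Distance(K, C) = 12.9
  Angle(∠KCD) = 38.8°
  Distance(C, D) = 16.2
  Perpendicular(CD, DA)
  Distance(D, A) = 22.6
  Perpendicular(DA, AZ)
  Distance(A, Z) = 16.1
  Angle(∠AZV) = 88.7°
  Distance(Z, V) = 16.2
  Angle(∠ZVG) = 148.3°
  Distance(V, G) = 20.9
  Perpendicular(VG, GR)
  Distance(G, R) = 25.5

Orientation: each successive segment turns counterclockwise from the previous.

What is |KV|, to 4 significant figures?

9.732

The perpendicularity gives AZ at right angles to DA, so AZ runs at 129.5°; with |AZ| = 16.1, Z = (4.870, 16.91). ∠AZV = 88.7° gives ZV at -139.2° from the x-axis; with |ZV| = 16.2, V = (-7.393, 6.329). Then |KV| = |V − K| = 9.732.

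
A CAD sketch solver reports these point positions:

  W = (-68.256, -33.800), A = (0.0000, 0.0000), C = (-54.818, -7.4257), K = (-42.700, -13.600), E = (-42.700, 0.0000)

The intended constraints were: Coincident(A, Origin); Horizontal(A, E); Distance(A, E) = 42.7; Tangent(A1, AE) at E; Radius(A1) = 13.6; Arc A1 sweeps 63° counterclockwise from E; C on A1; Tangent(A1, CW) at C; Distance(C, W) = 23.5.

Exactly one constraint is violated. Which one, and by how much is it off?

Distance(C, W) = 23.5 — off by 6.10.

A = (0.00, 0.00) ✓; A.y = 0.00, E.y = 0.00 ✓; |AE| = 42.70 ✓; ∠(KE, EA) = 90.00° ✓; |KE| = 13.60 ✓; bearing(K→C) − bearing(K→E) = 63.00° ✓; |KC| = 13.60 ✓; ∠(KC, CW) = 90.00° ✓; |CW| = 29.60 ✗.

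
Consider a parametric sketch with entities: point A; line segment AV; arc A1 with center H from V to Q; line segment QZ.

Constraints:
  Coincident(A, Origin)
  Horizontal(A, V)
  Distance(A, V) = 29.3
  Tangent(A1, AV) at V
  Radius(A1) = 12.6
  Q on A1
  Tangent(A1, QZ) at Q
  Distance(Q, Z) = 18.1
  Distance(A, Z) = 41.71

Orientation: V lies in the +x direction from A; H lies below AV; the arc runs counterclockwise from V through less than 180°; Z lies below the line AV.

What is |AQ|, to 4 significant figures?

24.55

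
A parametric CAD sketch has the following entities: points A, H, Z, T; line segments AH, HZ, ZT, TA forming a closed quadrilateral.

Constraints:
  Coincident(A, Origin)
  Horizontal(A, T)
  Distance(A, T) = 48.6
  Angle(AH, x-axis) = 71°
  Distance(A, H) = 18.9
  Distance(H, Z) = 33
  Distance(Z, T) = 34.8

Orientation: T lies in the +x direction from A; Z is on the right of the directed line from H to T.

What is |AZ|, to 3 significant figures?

21.3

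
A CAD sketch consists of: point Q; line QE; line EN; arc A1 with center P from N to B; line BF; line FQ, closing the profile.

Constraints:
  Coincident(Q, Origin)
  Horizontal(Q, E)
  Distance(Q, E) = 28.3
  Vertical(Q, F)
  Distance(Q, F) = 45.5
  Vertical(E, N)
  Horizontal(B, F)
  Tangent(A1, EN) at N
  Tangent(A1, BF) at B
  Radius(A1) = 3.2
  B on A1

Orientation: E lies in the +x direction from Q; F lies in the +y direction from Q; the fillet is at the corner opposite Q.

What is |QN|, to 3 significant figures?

50.9

The virtual corner opposite Q is at (28.3, 45.5). Tangency of A1 to EN means the radius PN is perpendicular to EN and the tangent condition forces PB to be normal to BF, with radius 3.2, so the center P sits 3.2 in from both sides at P = (25.1, 42.3). That places the tangent points at N = (28.3, 42.3) on EN and B = (25.1, 45.5) on BF. Then |QN| = |N − Q| = 50.9.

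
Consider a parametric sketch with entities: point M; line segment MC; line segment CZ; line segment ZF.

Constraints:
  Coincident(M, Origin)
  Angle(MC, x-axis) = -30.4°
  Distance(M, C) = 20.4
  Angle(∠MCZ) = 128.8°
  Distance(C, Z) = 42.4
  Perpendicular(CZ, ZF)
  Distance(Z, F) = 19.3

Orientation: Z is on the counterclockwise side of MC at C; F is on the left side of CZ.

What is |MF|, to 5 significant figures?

55.287

M is at the origin; MC runs at -30.4° with length 20.4, so C = 20.4·(cos -30.4°, sin -30.4°) = (17.595, -10.323). ∠MCZ = 128.8°, so CZ runs at -30.4° + (180° − 128.8°) = 20.800° from the x-axis; with |CZ| = 42.4, Z = C + 42.4·(cos 20.800°, sin 20.800°) = (57.232, 4.7334). CZ is perpendicular to ZF; with |ZF| = 19.3 on the left of CZ, F = Z + 19.3·(-0.35511, 0.93483) = (50.378, 22.776). Then |MF| = |F − M| = 55.287.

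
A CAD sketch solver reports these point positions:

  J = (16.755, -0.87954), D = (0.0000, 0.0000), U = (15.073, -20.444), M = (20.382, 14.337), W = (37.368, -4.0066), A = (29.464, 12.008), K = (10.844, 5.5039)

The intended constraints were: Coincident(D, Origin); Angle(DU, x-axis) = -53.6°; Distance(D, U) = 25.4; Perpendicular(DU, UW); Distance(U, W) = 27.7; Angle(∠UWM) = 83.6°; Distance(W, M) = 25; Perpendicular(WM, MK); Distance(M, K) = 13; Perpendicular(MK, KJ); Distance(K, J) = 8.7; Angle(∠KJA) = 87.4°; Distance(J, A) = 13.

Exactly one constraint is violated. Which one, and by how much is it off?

Distance(J, A) = 13 — off by 5.10.

D = (0.00, 0.00) ✓; DU at -53.60° ✓; |DU| = 25.40 ✓; ∠(DU, UW) = 90.00° ✓; |UW| = 27.70 ✓; ∠UWM = 83.60° ✓; |WM| = 25.00 ✓; ∠(WM, MK) = 90.00° ✓; |MK| = 13.00 ✓; ∠(MK, KJ) = 90.00° ✓; |KJ| = 8.700 ✓; ∠KJA = 87.40° ✓; |JA| = 18.10 ✗.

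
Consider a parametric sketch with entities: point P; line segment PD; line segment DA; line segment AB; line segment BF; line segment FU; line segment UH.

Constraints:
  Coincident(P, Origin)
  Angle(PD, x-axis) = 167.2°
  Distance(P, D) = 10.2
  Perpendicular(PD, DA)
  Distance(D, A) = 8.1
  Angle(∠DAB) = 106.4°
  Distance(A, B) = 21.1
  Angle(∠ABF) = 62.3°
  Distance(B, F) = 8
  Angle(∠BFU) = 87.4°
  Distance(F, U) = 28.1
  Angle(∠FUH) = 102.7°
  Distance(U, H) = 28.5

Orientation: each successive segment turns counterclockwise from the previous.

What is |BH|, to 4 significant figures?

39.35

∠BFU = 87.4° gives FU at -178.9° from the x-axis; with |FU| = 28.1, U = (-21.21, -8.475). ∠FUH = 102.7° gives UH at -101.6° from the x-axis; with |UH| = 28.5, H = (-26.94, -36.39). Then |BH| = |H − B| = 39.35.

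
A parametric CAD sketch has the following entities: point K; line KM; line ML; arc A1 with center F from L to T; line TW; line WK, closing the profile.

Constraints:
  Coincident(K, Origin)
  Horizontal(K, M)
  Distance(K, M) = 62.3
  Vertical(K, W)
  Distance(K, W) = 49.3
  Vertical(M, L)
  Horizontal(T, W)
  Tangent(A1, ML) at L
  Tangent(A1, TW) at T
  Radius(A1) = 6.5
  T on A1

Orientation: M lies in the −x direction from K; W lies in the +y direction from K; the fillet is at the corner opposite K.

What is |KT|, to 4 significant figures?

74.46

The virtual corner opposite K is at (-62.30, 49.30). Tangency of A1 to ML means the radius FL is perpendicular to ML and the tangent condition forces FT to be normal to TW, with radius 6.5, so the center F sits 6.5 in from both sides at F = (-55.80, 42.80). That places the tangent points at L = (-62.30, 42.80) on ML and T = (-55.80, 49.30) on TW. Then |KT| = |T − K| = 74.46.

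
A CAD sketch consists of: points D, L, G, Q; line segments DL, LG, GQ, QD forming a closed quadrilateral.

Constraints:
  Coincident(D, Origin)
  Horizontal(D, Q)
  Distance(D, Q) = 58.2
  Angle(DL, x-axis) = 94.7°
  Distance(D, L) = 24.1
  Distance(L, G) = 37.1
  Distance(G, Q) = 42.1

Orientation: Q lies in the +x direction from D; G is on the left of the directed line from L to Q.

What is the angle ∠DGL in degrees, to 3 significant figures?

29.5°

Checks: |LG| = 37.10 ✓; |GQ| = 42.10 ✓.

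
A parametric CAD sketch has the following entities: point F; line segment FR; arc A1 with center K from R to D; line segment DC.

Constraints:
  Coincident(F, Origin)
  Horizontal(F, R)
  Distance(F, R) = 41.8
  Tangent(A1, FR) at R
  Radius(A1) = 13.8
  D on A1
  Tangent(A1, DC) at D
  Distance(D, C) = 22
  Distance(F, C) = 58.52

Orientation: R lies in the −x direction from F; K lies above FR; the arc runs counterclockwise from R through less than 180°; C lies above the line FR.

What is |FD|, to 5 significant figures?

37.356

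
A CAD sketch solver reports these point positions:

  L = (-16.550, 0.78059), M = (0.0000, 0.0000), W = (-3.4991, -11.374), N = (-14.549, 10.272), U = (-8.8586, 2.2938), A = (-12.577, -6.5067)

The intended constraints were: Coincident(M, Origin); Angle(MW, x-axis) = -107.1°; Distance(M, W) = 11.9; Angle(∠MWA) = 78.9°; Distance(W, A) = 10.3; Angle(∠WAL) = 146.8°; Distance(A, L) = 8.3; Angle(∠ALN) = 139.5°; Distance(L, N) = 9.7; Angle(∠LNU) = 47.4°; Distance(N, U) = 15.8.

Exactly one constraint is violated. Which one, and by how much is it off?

Distance(N, U) = 15.8 — off by 6.00.

M = (0.00, 0.00) ✓; MW at -107.1° ✓; |MW| = 11.90 ✓; ∠MWA = 78.90° ✓; |WA| = 10.30 ✓; ∠WAL = 146.8° ✓; |AL| = 8.300 ✓; ∠ALN = 139.5° ✓; |LN| = 9.700 ✓; ∠LNU = 47.40° ✓; |NU| = 9.800 ✗.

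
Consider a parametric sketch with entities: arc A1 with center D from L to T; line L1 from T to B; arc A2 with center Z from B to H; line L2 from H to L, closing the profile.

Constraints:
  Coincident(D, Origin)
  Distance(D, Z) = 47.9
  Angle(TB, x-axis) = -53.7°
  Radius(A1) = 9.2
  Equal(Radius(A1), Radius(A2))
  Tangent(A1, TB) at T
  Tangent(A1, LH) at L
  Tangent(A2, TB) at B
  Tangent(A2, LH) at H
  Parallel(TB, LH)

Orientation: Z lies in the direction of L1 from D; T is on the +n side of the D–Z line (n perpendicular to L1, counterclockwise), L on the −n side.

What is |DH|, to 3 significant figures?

48.8

The slot axis is L1's direction at -53.7°, so u = (cos -53.7°, sin -53.7°) = (0.592, -0.806) and n = (−sin -53.7°, cos -53.7°) = (0.806, 0.592). D is at the origin and Z lies 47.9 along u from D, so Z = 47.9·u = (28.4, -38.6). Tangency of A1 to both parallel lines with radius 9.2 puts T and L at D ± 9.2·n: T = (7.41, 5.45), L = (-7.41, -5.45). Equal radii place B and H the same way about Z: B = Z + 9.2·n = (35.8, -33.2), H = Z − 9.2·n = (20.9, -44.1). Then |DH| = |H − D| = 48.8.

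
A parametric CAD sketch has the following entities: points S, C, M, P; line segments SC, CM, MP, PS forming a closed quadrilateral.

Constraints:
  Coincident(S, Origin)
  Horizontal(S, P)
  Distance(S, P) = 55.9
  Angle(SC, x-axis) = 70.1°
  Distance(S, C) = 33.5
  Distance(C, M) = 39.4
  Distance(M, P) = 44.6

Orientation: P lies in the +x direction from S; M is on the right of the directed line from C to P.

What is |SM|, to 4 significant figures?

14.37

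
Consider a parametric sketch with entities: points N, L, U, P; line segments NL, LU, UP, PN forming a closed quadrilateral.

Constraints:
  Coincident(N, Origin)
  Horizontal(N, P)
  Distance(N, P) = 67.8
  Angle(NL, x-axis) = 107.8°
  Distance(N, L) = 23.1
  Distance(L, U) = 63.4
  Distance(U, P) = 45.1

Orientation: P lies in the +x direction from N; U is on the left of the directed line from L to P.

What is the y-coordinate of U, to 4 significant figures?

42.57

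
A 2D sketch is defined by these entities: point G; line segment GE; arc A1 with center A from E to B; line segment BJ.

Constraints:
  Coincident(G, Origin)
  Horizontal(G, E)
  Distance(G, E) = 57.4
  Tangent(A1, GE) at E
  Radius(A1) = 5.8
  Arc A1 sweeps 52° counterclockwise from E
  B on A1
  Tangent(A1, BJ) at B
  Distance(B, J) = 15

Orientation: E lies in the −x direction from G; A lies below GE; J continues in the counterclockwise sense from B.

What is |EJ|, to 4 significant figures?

19.70

G is at the origin; GE is horizontal with |GE| = 57.4 and E on the −x side, so E = (-57.40, 0.000). Since A1 is tangent to GE there, AE ⟂ GE, so A = E + (0, -5.8) = (-57.40, -5.800). On A1, E sits at bearing 90° from A; a 52° counterclockwise sweep puts B at bearing 142°, so B = A + 5.8·(cos 142°, sin 142°) = (-61.97, -2.229). Since A1 is tangent to BJ there, AB ⟂ BJ, so BJ runs along (−sin 142°, cos 142°); with |BJ| = 15.0, J = (-71.21, -14.05). Then |EJ| = |J − E| = 19.70.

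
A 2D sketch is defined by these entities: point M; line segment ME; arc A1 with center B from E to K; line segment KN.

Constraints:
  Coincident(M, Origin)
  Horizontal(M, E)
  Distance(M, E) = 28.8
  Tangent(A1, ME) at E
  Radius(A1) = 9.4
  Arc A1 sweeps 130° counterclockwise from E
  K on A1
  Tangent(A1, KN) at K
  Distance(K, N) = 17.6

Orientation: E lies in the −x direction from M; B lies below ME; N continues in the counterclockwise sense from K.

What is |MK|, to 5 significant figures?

39.173

M is at the origin; M and E share the same y with |ME| = 28.8 and E on the −x side, so E = (-28.800, 0.0000). A1 meets ME tangentially, so BE is at right angles to ME, so B = E + (0, -9.4) = (-28.800, -9.4000). On A1, E sits at bearing 90° from B; a 130° counterclockwise sweep puts K at bearing 220°, so K = B + 9.4·(cos 220°, sin 220°) = (-36.001, -15.442). Then |MK| = |K − M| = 39.173.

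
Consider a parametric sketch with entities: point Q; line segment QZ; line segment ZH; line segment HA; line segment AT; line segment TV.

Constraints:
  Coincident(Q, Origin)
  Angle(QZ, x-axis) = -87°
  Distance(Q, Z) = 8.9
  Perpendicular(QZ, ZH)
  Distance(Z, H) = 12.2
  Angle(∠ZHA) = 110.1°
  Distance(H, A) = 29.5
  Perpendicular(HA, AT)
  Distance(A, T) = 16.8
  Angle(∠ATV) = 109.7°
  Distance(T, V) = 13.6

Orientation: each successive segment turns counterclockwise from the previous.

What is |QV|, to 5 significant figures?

14.290

Q is at the origin; QZ runs at -87.0° with length 8.9, so Z = (0.46579, -8.8878). QZ is perpendicular to ZH, so ZH runs at 3.0000°; with |ZH| = 12.2, H = (12.649, -8.2493). ∠ZHA = 110.1° gives HA at 72.900° from the x-axis; with |HA| = 29.5, A = (21.323, 19.947). HA ⟂ AT, so AT runs at 162.90°; with |AT| = 16.8, T = (5.2659, 24.886). ∠ATV = 109.7° gives TV at -126.80° from the x-axis; with |TV| = 13.6, V = (-2.8808, 13.997). Then |QV| = |V − Q| = 14.290.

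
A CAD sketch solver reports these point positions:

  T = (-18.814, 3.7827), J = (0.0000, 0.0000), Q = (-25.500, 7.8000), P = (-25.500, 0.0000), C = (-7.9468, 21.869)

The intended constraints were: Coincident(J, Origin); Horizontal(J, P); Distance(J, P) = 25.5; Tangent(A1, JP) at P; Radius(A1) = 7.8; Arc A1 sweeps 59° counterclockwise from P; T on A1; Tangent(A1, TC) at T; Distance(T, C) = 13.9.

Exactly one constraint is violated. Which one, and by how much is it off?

Distance(T, C) = 13.9 — off by 7.20.

J = (0.00, 0.00) ✓; J.y = 0.00, P.y = 0.00 ✓; |JP| = 25.50 ✓; ∠(QP, PJ) = 90.00° ✓; |QP| = 7.800 ✓; bearing(Q→T) − bearing(Q→P) = 59.00° ✓; |QT| = 7.800 ✓; ∠(QT, TC) = 90.00° ✓; |TC| = 21.10 ✗.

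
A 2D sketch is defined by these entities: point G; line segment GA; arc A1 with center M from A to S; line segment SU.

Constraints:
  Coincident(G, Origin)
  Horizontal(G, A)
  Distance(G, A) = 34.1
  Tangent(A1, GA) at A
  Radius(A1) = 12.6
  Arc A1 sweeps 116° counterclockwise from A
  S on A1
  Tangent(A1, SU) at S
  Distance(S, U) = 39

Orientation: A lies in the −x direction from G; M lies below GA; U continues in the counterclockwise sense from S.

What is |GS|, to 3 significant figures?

48.9

A1 meets GA tangentially, so MA is at right angles to GA, so M = A + (0, -12.6) = (-34.1, -12.6). On A1, A sits at bearing 90° from M; a 116° counterclockwise sweep puts S at bearing 206°, so S = M + 12.6·(cos 206°, sin 206°) = (-45.4, -18.1). Then |GS| = |S − G| = 48.9.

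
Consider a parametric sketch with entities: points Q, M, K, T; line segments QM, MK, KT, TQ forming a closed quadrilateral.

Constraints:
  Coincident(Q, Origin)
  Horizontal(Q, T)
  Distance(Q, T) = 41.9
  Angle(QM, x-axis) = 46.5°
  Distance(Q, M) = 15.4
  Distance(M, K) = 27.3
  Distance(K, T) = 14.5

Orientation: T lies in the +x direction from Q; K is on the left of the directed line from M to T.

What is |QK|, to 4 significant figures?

40.24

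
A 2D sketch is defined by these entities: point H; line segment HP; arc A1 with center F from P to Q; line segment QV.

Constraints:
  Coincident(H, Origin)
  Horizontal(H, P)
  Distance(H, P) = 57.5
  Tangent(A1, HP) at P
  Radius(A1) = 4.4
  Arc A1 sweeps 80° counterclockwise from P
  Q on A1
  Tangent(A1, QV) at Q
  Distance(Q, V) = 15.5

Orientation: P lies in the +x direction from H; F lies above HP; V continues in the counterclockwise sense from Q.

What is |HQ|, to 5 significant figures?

61.940

Tangency of A1 to HP means the radius FP is perpendicular to HP, so F = P + (0, 4.4) = (57.500, 4.4000). On A1, P sits at bearing -90° from F; an 80° counterclockwise sweep puts Q at bearing -10°, so Q = F + 4.4·(cos -10°, sin -10°) = (61.833, 3.6359). Then |HQ| = |Q − H| = 61.940.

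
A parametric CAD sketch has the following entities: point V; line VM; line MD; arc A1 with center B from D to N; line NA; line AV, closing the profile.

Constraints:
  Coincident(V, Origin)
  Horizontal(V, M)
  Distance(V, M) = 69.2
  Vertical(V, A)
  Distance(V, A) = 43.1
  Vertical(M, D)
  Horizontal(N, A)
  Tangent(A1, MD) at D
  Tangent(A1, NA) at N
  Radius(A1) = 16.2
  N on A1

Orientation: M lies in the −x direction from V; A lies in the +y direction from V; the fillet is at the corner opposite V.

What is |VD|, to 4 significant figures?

74.24

V is at the origin; VM is horizontal with |VM| = 69.2 and M on the −x side, so M = (-69.20, 0.000). V and A share the same x with |VA| = 43.1 and A on the +y side, so A = (0.000, 43.10). The virtual corner opposite V is at (-69.20, 43.10). The tangent condition forces BD to be normal to MD and A1 meets NA tangentially, so BN is at right angles to NA, with radius 16.2, so the center B sits 16.2 in from both sides at B = (-53.00, 26.90). That places the tangent points at D = (-69.20, 26.90) on MD and N = (-53.00, 43.10) on NA. Then |VD| = |D − V| = 74.24.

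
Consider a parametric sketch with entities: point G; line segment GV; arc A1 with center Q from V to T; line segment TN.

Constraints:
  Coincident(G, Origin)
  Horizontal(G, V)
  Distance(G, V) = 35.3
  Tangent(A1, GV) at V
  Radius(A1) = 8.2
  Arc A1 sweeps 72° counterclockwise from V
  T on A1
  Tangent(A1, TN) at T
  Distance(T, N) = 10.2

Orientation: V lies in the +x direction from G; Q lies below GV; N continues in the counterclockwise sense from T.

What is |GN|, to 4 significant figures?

28.79

On A1, V sits at bearing 90° from Q; a 72° counterclockwise sweep puts T at bearing 162°, so T = Q + 8.2·(cos 162°, sin 162°) = (27.50, -5.666). A1 meets TN tangentially, so QT is at right angles to TN, so TN runs along (−sin 162°, cos 162°); with |TN| = 10.2, N = (24.35, -15.37). Then |GN| = |N − G| = 28.79.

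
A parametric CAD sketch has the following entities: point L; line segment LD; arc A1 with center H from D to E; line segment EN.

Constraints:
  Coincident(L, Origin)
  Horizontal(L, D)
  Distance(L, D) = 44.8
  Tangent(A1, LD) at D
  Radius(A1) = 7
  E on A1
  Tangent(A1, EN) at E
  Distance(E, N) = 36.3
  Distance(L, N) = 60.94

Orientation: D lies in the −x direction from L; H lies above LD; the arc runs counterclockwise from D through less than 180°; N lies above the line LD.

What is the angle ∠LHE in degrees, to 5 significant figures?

15.893°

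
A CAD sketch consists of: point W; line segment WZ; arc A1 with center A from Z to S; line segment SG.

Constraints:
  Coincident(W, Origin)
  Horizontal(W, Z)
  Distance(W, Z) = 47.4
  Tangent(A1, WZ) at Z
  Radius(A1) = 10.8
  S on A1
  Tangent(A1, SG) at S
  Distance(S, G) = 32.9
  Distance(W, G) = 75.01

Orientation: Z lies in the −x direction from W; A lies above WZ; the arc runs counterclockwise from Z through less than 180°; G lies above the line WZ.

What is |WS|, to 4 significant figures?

43.50

Checks: |AS| = 10.80 ✓; ∠(AS, SG) = 90.00° ✓; |SG| = 32.90 ✓; |WG| = 75.01 ✓.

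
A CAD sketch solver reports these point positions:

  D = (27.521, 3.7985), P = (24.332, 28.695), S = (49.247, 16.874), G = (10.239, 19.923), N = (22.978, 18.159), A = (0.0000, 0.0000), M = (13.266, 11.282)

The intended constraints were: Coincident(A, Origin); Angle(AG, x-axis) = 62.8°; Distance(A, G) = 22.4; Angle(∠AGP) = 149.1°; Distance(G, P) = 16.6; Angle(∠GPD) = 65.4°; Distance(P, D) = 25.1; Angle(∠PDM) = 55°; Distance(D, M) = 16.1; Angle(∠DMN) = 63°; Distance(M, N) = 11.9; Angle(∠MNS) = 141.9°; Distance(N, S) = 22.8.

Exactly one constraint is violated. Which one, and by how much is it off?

Distance(N, S) = 22.8 — off by 3.50.

A = (0.00, 0.00) ✓; AG at 62.80° ✓; |AG| = 22.40 ✓; ∠AGP = 149.1° ✓; |GP| = 16.60 ✓; ∠GPD = 65.40° ✓; |PD| = 25.10 ✓; ∠PDM = 55.00° ✓; |DM| = 16.10 ✓; ∠DMN = 63.00° ✓; |MN| = 11.90 ✓; ∠MNS = 141.9° ✓; |NS| = 26.30 ✗.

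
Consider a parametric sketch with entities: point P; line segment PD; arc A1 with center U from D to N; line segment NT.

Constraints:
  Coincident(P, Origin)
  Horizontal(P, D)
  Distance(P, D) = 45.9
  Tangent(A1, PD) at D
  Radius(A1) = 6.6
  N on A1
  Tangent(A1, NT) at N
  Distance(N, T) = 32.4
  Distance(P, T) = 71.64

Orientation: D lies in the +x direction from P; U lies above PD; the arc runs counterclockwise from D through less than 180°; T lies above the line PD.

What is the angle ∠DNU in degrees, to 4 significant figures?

54.16°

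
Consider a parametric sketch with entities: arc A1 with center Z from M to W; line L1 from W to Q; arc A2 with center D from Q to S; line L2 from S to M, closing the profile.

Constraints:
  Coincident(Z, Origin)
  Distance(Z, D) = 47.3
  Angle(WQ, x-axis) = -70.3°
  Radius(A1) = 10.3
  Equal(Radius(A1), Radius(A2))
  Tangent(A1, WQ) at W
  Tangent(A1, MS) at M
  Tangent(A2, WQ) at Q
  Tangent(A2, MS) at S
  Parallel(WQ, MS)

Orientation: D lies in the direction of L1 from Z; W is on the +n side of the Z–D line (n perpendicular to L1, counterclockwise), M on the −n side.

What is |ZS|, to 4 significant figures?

48.41

Tangency of A1 to both parallel lines with radius 10.3 puts W and M at Z ± 10.3·n: W = (9.697, 3.472), M = (-9.697, -3.472). Equal radii place Q and S the same way about D: Q = D + 10.3·n = (25.64, -41.06), S = D − 10.3·n = (6.247, -48.00). Then |ZS| = |S − Z| = 48.41.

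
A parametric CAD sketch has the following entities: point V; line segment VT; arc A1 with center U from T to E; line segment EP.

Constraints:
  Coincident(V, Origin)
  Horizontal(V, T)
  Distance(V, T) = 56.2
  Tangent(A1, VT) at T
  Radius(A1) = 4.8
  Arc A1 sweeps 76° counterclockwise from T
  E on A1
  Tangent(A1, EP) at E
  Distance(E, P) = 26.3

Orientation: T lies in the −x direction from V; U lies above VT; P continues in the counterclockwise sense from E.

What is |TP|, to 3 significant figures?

31.2

V is at the origin; VT is horizontal with |VT| = 56.2 and T on the −x side, so T = (-56.2, 0.00). The tangent condition forces UT to be normal to VT, so U = T + (0, 4.8) = (-56.2, 4.80). On A1, T sits at bearing -90° from U; a 76° counterclockwise sweep puts E at bearing -14°, so E = U + 4.8·(cos -14°, sin -14°) = (-51.5, 3.64). Tangency of A1 to EP means the radius UE is perpendicular to EP, so EP runs along (−sin -14°, cos -14°); with |EP| = 26.3, P = (-45.2, 29.2). Then |TP| = |P − T| = 31.2.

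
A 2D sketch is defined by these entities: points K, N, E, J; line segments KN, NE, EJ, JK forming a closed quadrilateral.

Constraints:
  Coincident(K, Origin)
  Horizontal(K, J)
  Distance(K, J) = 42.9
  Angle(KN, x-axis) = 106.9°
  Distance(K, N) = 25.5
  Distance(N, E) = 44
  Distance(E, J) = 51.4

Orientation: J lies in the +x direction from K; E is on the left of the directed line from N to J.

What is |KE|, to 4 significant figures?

57.19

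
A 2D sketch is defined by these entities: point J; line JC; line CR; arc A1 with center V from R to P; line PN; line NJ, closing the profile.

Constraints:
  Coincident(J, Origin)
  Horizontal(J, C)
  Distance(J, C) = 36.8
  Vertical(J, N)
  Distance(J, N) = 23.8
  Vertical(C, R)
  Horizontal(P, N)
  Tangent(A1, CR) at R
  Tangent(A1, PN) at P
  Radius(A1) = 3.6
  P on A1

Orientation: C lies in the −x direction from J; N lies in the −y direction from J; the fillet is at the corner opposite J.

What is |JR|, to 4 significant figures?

41.98

J is at the origin; J and C share the same y with |JC| = 36.8 and C on the −x side, so C = (-36.80, 0.000). JN is vertical with |JN| = 23.8 and N on the −y side, so N = (0.000, -23.80). The virtual corner opposite J is at (-36.80, -23.80). Tangency of A1 to CR means the radius VR is perpendicular to CR and tangency of A1 to PN means the radius VP is perpendicular to PN, with radius 3.6, so the center V sits 3.6 in from both sides at V = (-33.20, -20.20). That places the tangent points at R = (-36.80, -20.20) on CR and P = (-33.20, -23.80) on PN. Then |JR| = |R − J| = 41.98.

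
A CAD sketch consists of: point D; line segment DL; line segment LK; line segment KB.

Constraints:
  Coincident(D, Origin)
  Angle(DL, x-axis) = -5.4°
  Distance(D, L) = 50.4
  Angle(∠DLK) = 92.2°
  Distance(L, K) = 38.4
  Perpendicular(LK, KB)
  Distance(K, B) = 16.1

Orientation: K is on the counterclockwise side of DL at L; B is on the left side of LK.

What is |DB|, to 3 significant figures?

52.9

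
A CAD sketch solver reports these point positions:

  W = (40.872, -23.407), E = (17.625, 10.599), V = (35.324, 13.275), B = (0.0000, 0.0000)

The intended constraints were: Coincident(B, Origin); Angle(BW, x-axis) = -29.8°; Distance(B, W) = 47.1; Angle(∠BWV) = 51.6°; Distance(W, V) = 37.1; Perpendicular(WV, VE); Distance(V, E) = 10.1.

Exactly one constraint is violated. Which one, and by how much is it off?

Distance(V, E) = 10.1 — off by 7.80.

B = (0.00, 0.00) ✓; BW at -29.80° ✓; |BW| = 47.10 ✓; ∠BWV = 51.60° ✓; |WV| = 37.10 ✓; ∠(WV, VE) = 90.00° ✓; |VE| = 17.90 ✗.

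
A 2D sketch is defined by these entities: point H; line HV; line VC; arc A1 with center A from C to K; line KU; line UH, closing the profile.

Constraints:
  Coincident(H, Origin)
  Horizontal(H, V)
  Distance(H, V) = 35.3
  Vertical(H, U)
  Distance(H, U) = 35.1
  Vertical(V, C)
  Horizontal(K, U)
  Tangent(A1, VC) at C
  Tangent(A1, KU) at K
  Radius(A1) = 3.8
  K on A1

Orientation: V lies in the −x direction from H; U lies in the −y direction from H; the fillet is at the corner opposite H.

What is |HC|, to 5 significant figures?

47.178

The virtual corner opposite H is at (-35.300, -35.100). The tangent condition forces AC to be normal to VC and since A1 is tangent to KU there, AK ⟂ KU, with radius 3.8, so the center A sits 3.8 in from both sides at A = (-31.500, -31.300). That places the tangent points at C = (-35.300, -31.300) on VC and K = (-31.500, -35.100) on KU. Then |HC| = |C − H| = 47.178.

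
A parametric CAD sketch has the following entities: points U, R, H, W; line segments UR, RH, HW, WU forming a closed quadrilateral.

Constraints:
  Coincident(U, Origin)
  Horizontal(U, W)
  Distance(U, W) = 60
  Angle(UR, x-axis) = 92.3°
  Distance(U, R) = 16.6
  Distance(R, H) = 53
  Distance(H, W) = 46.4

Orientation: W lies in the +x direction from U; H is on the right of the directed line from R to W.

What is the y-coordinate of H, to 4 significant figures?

-30.00

U is at the origin; U and W share the same y with |UW| = 60.0 and W in +x, so W = (60.0, 0). UR runs at 92.3° with |UR| = 16.6, so R = (-0.6662, 16.59). H is determined by |RH| = 53.0 and |HW| = 46.4 together: it lies at the intersection of circle(R, 53.0) and circle(W, 46.4). With |RW| = 62.89, the foot of the radical line on RW is 36.66 from R and the perpendicular offset is √(53.0² − 36.66²) = 38.27. Taking the right-of-RW solution: H = (24.60, -30.00).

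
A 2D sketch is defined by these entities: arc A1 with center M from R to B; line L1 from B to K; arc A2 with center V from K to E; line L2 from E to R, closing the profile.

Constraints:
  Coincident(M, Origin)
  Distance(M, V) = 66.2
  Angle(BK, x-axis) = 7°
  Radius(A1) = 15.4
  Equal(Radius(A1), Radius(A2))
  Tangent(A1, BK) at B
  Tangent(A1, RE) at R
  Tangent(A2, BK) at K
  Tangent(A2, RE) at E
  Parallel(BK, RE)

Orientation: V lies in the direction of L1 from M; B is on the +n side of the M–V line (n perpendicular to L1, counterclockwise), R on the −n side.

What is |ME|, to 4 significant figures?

67.97

The slot axis is L1's direction at 7.0°, so u = (cos 7.0°, sin 7.0°) = (0.9925, 0.1219) and n = (−sin 7.0°, cos 7.0°) = (-0.1219, 0.9925). M is at the origin and V lies 66.2 along u from M, so V = 66.2·u = (65.71, 8.068). Tangency of A1 to both parallel lines with radius 15.4 puts B and R at M ± 15.4·n: B = (-1.877, 15.29), R = (1.877, -15.29). Equal radii place K and E the same way about V: K = V + 15.4·n = (63.83, 23.35), E = V − 15.4·n = (67.58, -7.217). Then |ME| = |E − M| = 67.97.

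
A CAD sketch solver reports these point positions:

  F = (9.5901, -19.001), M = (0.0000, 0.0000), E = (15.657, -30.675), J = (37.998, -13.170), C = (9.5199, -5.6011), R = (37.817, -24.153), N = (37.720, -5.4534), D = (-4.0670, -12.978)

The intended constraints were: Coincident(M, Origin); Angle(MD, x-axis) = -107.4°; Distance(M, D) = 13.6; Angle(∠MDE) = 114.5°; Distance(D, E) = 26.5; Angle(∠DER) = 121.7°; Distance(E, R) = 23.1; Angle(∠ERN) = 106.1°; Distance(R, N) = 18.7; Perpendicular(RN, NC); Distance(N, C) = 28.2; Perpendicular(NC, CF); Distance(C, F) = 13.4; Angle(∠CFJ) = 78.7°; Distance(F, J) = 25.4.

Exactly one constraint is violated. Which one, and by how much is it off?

Distance(F, J) = 25.4 — off by 3.60.

M = (0.00, 0.00) ✓; MD at -107.4° ✓; |MD| = 13.60 ✓; ∠MDE = 114.5° ✓; |DE| = 26.50 ✓; ∠DER = 121.7° ✓; |ER| = 23.10 ✓; ∠ERN = 106.1° ✓; |RN| = 18.70 ✓; ∠(RN, NC) = 90.00° ✓; |NC| = 28.20 ✓; ∠(NC, CF) = 90.00° ✓; |CF| = 13.40 ✓; ∠CFJ = 78.70° ✓; |FJ| = 29.00 ✗.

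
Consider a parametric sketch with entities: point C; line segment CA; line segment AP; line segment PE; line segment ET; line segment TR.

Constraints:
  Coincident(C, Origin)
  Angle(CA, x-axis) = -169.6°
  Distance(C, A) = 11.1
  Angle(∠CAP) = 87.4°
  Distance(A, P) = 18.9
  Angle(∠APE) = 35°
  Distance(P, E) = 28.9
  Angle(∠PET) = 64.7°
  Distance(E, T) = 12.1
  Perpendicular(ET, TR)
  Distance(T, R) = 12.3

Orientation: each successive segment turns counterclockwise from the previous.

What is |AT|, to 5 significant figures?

8.2476

∠APE = 35.0° gives PE at 68.000° from the x-axis; with |PE| = 28.9, E = (4.1601, 6.3763). ∠PET = 64.7° gives ET at -176.70° from the x-axis; with |ET| = 12.1, T = (-7.9199, 5.6797). Then |AT| = |T − A| = 8.2476.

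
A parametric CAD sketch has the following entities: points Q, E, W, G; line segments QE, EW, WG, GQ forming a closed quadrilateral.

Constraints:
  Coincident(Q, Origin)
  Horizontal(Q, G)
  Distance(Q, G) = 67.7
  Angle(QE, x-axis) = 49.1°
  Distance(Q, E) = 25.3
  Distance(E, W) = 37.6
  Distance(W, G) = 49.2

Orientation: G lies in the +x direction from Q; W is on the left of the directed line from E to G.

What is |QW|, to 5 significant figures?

62.740

Q is at the origin; QG is horizontal with |QG| = 67.7 and G in +x, so G = (67.7, 0). QE runs at 49.1° with |QE| = 25.3, so E = (16.565, 19.123). W is determined by |EW| = 37.6 and |WG| = 49.2 together: it lies at the intersection of circle(E, 37.6) and circle(G, 49.2). With |EG| = 54.594, the foot of the radical line on EG is 18.075 from E and the perpendicular offset is √(37.6² − 18.075²) = 32.970. Taking the left-of-EG solution: W = (45.044, 43.673).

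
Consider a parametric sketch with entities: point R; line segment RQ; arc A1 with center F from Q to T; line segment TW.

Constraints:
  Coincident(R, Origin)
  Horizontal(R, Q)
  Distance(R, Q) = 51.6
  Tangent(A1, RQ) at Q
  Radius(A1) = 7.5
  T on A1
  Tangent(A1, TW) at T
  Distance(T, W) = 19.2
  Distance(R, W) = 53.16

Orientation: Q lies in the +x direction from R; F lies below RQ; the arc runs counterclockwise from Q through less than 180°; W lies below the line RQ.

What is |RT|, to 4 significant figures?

44.86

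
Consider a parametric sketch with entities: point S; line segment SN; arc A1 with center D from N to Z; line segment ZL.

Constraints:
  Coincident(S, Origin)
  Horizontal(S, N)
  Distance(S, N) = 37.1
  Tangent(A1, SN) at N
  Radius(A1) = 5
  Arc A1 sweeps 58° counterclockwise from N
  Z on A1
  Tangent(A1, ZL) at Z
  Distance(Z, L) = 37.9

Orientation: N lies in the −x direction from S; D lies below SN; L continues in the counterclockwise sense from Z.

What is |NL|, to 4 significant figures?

42.21

S is at the origin; S and N share the same y with |SN| = 37.1 and N on the −x side, so N = (-37.10, 0.000). The tangent condition forces DN to be normal to SN, so D = N + (0, -5) = (-37.10, -5.000). On A1, N sits at bearing 90° from D; a 58° counterclockwise sweep puts Z at bearing 148°, so Z = D + 5.0·(cos 148°, sin 148°) = (-41.34, -2.350). Tangency of A1 to ZL means the radius DZ is perpendicular to ZL, so ZL runs along (−sin 148°, cos 148°); with |ZL| = 37.9, L = (-61.42, -34.49). Then |NL| = |L − N| = 42.21.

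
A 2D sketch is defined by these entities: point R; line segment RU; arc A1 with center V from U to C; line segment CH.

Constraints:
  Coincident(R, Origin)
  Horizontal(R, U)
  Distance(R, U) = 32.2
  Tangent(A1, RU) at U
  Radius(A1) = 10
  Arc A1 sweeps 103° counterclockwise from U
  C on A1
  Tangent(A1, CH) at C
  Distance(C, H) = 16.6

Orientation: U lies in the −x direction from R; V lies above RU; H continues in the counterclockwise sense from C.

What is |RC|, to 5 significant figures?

25.580

R is at the origin; R and U share the same y with |RU| = 32.2 and U on the −x side, so U = (-32.200, 0.0000). The tangent condition forces VU to be normal to RU, so V = U + (0, 10) = (-32.200, 10.000). On A1, U sits at bearing -90° from V; a 103° counterclockwise sweep puts C at bearing 13°, so C = V + 10.0·(cos 13°, sin 13°) = (-22.456, 12.250). Then |RC| = |C − R| = 25.580.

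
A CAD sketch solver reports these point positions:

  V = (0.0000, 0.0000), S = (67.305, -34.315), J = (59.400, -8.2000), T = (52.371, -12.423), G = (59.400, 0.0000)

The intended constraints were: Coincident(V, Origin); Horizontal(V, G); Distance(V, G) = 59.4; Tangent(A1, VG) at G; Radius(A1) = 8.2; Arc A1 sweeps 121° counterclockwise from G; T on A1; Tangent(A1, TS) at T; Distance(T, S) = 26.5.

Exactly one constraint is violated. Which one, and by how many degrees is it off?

Tangent(A1, TS) at T — off by 3.30°.

V = (0.00, 0.00) ✓; V.y = 0.00, G.y = 0.00 ✓; |VG| = 59.40 ✓; ∠(JG, GV) = 90.00° ✓; |JG| = 8.200 ✓; bearing(J→T) − bearing(J→G) = 121.0° ✓; |JT| = 8.200 ✓; ∠(JT, TS) = 86.70° ✗; |TS| = 26.50 ✓.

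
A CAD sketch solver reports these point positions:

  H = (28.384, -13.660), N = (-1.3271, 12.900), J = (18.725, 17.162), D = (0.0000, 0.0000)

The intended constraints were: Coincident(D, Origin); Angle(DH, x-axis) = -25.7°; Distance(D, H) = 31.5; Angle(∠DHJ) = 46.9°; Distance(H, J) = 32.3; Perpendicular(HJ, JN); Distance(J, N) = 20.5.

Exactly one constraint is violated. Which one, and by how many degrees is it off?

Perpendicular(HJ, JN) — off by 5.40°.

D = (0.00, 0.00) ✓; DH at -25.70° ✓; |DH| = 31.50 ✓; ∠DHJ = 46.90° ✓; |HJ| = 32.30 ✓; ∠(HJ, JN) = 84.60° ✗; |JN| = 20.50 ✓.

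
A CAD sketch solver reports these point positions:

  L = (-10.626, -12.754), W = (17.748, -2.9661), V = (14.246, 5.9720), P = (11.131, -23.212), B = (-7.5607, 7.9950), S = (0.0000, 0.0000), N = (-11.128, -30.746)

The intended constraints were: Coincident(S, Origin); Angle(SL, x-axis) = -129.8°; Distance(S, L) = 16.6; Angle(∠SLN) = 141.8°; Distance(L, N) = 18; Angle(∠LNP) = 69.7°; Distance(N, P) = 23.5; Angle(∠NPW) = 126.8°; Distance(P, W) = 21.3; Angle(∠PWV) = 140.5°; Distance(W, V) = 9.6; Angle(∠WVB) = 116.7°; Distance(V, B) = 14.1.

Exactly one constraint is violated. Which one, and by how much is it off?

Distance(V, B) = 14.1 — off by 7.80.

S = (0.00, 0.00) ✓; SL at -129.8° ✓; |SL| = 16.60 ✓; ∠SLN = 141.8° ✓; |LN| = 18.00 ✓; ∠LNP = 69.70° ✓; |NP| = 23.50 ✓; ∠NPW = 126.8° ✓; |PW| = 21.30 ✓; ∠PWV = 140.5° ✓; |WV| = 9.600 ✓; ∠WVB = 116.7° ✓; |VB| = 21.90 ✗.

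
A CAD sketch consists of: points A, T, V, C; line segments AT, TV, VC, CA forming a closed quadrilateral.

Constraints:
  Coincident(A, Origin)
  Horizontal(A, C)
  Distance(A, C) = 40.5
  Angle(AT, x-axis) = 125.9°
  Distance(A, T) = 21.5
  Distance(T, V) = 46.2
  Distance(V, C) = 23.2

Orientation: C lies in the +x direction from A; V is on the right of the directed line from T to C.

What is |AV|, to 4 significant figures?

25.56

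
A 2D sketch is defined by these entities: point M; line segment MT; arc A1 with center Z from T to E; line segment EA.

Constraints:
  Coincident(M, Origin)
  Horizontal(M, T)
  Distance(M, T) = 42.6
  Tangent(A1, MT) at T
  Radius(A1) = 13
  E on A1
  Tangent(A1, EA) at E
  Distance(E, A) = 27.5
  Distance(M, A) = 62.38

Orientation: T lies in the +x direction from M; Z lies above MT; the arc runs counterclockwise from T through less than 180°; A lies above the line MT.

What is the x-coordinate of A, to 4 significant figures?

44.87

M is at the origin; M and T share the same y with |MT| = 42.6 and T on the +x side, so T = (42.60, 0.000). Tangency of A1 to MT means the radius ZT is perpendicular to MT, so Z = T + (0, 13) = (42.60, 13.00). Since ZE ⟂ EA (tangency), |ZA| = √(13.0² + 27.5²) = 30.42 regardless of where E sits on A1. So A lies on both circle(M, 62.38) and circle(Z, 30.42); the above-MT intersection is A = (44.87, 43.33). E is the foot of the tangent from A: E = (54.74, 17.66).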